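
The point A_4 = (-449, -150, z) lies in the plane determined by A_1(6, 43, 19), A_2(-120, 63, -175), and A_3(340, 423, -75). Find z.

-309

Coplanarity requires A_1A_2 · (A_1A_3 × A_1A_4) = 0.
A_1A_2 = (-126, 20, -194), A_1A_3 = (334, 380, -94); the triple product is linear in z with coefficient -54560 and constant term -16859040.
Setting it to zero: z = -309.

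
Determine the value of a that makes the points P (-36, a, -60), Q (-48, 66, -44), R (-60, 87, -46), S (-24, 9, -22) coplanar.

60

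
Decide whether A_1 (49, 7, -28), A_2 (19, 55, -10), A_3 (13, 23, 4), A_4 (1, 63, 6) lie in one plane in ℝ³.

A normal to the plane through A_1, A_2, A_3 is n = A_1A_2 × A_1A_3 = (1248, 312, 1248).
The plane has equation n·P = 28392. For A_4: n·A_4 = 28392.
Equal, so A_4 lies in the plane and all four are coplanar.

Yes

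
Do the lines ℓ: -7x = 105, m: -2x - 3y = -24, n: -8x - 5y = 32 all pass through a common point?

No

The three lines meet at one point iff the augmented coefficient matrix [aᵢ bᵢ cᵢ] has rank < 3, i.e. its determinant vanishes.
Here the determinant is 42.
Nonzero, so no common point exists.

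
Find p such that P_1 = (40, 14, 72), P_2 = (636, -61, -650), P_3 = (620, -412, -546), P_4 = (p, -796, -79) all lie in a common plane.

Normal to plane P_1P_2P_3: n = (-261222, -50432, -210396); plane equation n·P = -26303440.
Requiring n·P_4 = -26303440: (-261222)p + (56765156) = -26303440.
So p = 318.

318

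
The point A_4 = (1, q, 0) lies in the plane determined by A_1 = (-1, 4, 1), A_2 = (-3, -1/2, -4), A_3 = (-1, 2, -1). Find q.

5/2

The plane through A_1, A_2, A_3 has equation −1x − 4y + 4z = -11.
Substituting A_4: (-4)q + (-1) = -11, so q = 5/2.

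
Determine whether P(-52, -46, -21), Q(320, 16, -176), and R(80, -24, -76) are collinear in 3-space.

Yes

PQ = (372, 62, -155), PR = (132, 22, -55).
Each component of PR is 11/31 times the corresponding component of PQ, so PR = 11/31·PQ and the points are collinear.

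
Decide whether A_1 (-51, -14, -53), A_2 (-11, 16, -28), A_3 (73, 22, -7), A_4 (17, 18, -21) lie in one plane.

Yes

The four points are coplanar iff the 3×3 determinant with rows A_1A_2, A_1A_3, A_1A_4 is zero.
Rows: (40, 30, 25), (124, 36, 46), (68, 32, 32).
Expanding along the first row: (40)(-320) − (30)(840) + (25)(1520) = 0.
Zero determinant ⇒ coplanar.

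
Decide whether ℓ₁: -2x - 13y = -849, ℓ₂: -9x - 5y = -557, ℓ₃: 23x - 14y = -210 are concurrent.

Yes

Lines aᵢx + bᵢy = cᵢ with pairwise distinct directions are concurrent exactly when det[aᵢ bᵢ cᵢ] = 0.
Here the determinant is 0.
It vanishes, so the lines are concurrent at (28, 61).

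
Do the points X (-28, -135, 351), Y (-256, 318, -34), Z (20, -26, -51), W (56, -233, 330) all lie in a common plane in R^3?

The four points are coplanar iff the 3×3 determinant with rows XY, XZ, XW is zero.
Rows: (-228, 453, -385), (48, 109, -402), (84, -98, -21).
Expanding along the first row: (-228)(-41685) − (453)(32760) + (-385)(-13860) = 0.
Zero determinant ⇒ coplanar.

Yes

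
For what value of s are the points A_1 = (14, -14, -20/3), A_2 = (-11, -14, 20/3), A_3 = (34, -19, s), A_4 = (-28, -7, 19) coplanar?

-59/3

The points are coplanar iff A_1A_2 · (A_1A_3 × A_1A_4) = 0.
Expanding, this is linear in s: (175)s + (10325/3) = 0.
So s = -59/3.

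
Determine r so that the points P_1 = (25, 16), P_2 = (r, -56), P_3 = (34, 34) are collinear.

-11

Collinearity: (P_2 − P_1) must be parallel to (P_3 − P_1) = (9, 18).
Cross-multiplying the components: (r − 25)·(18) = (-72)·(9).
Solving gives r = -11.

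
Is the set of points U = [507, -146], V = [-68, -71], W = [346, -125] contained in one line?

UV = (-575, 75), UW = (-161, 21).
det[UV; UW] = (-575)(21) − (75)(-161) = 0.
The determinant is zero, so the points are collinear.

Yes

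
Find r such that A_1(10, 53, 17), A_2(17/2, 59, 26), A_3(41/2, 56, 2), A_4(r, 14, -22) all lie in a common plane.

17/2

Normal to plane A_1A_2A_3: n = (-117, 72, -135/2); plane equation n·P = 2997/2.
Requiring n·A_4 = 2997/2: (-117)r + (2493) = 2997/2.
So r = 17/2.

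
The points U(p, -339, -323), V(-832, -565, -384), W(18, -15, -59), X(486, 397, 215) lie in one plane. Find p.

Coplanarity ⇔ det[UV; UW; UX] = 0.
Expanding, this is linear in p: (-16800)p + (-1377600) = 0.
So p = -82.

-82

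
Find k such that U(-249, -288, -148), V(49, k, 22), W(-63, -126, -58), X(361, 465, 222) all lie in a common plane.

The points are coplanar iff UV · (UW × UX) = 0.
Expanding, this is linear in k: (-13920)k + (668160) = 0.
So k = 48.

48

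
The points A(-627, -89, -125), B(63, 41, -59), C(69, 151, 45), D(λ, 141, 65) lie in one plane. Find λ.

-285

Normal to plane ABC: n = (6260, -71364, 75120); plane equation n·P = -6963624.
Requiring n·D = -6963624: (6260)λ + (-5179524) = -6963624.
So λ = -285.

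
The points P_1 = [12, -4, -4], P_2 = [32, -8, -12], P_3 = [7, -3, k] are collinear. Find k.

-2

Collinearity requires P_1P_2 × P_1P_3 = 0; each component is linear in k.
The x-component gives (-4)k + (-8) = 0, so k = -2.
The remaining components then also vanish.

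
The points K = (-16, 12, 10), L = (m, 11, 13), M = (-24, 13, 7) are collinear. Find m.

Direction KM = (-8, 1, -3). From the y-coordinate of L, the parameter along the line is τ = (11 − 12)/1 = -1.
Then m = (-16) + (-1)·(-8) = -8.

-8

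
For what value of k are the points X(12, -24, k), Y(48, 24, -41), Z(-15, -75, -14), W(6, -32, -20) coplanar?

Coplanarity ⇔ det[XY; XZ; XW] = 0.
Expanding, this is linear in k: (630)k + (14490) = 0.
So k = -23.

-23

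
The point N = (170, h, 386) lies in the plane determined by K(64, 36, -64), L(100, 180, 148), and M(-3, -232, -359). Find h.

A normal to the plane is n = KL × KM = (14336, -3584, 0).
N lies in the plane iff n · KN = 0.
This gives (-3584)h + (1648640) = 0, so h = 460.

460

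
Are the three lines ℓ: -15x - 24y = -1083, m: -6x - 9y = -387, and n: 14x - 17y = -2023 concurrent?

Lines aᵢx + bᵢy = cᵢ with pairwise distinct directions are concurrent exactly when det[aᵢ bᵢ cᵢ] = 0.
Here the determinant is 0.
It vanishes, so the lines are concurrent at (-51, 77).

Yes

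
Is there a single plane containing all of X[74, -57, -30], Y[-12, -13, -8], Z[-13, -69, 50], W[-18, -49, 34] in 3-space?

No

A normal to the plane through X, Y, Z is n = XY × XZ = (3784, 4966, 4860).
The plane has equation n·P = -148846. For W: n·W = -146206.
-146206 ≠ -148846, so W is off the plane.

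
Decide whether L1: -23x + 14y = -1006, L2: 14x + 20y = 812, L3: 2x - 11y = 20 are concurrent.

No

Lines aᵢx + bᵢy = cᵢ with pairwise distinct directions are concurrent exactly when det[aᵢ bᵢ cᵢ] = 0.
Here the determinant is -656.
Nonzero, so no common point exists.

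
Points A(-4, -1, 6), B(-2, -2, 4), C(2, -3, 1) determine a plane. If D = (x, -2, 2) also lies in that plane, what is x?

The plane through A, B, C has equation 1x − 2y + 2z = 10.
Substituting D: (1)x + (8) = 10, so x = 2.

2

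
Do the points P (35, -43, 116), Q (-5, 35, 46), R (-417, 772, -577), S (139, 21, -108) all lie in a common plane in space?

No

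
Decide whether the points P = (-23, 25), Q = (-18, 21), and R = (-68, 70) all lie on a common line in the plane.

PQ = (5, -4), PR = (-45, 45).
Twice the signed area of △PQR is (5)(45) − (-4)(-45) = 45.
The area is nonzero, so the three points are not collinear.

No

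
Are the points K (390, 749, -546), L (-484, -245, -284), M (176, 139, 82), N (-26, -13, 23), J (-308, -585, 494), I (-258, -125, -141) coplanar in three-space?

Yes

The plane through K, L, M has normal n = KL × KM = (-464412, 492804, 320424) and equation n·P = 13038012.
Checking the remaining points: n·N = 13038012, n·J = 13038012, n·I = 13038012.
All equal 13038012, so all 6 points lie in one plane.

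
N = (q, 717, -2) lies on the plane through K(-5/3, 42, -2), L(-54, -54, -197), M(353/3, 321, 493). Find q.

A normal to the plane is n = KL × KM = (6885, 2635, -3145).
N lies in the plane iff n · KN = 0.
This gives (6885)q + (1790100) = 0, so q = -260.

-260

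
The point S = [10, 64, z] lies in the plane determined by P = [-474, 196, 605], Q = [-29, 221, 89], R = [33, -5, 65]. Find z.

Coplanarity requires PQ · (PR × PS) = 0.
PQ = (445, 25, -516), PR = (507, -201, -540); the triple product is linear in z with coefficient -102120 and constant term 7863240.
Setting it to zero: z = 77.

77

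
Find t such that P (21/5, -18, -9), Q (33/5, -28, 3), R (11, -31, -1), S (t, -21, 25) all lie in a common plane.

-49/5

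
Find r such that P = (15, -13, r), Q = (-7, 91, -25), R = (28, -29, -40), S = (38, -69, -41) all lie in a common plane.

Coplanarity ⇔ det[PQ; PR; PS] = 0.
Expanding, this is linear in r: (200)r + (3600) = 0.
So r = -18.

-18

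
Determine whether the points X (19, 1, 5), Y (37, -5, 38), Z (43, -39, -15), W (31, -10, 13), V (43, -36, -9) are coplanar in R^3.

The plane through X, Y, Z has normal n = XY × XZ = (1440, 1152, -576) and equation n·P = 25632.
Checking the remaining points: n·W = 25632, n·V = 25632.
All equal 25632, so all 5 points lie in one plane.

Yes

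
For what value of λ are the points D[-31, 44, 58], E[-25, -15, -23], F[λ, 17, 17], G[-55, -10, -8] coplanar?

-14

The points are coplanar iff DE · (DF × DG) = 0.
Expanding, this is linear in λ: (480)λ + (6720) = 0.
So λ = -14.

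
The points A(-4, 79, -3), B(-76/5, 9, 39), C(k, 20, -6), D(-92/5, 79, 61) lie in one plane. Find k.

The points are coplanar iff AB · (AC × AD) = 0.
Expanding, this is linear in k: (4480)k + (21504) = 0.
So k = -24/5.

-24/5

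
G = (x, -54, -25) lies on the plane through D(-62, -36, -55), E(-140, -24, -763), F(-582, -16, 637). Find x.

270

A normal to the plane is n = DE × DF = (22464, 422136, 4680).
G lies in the plane iff n · DG = 0.
This gives (22464)x + (-6065280) = 0, so x = 270.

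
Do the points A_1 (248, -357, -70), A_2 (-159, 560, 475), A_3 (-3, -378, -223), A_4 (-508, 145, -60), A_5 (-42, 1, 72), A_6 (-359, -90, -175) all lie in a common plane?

The plane through A_1, A_2, A_3 has normal n = A_1A_2 × A_1A_3 = (-128856, -199066, 238714) and equation n·P = 22400294.
Checking the remaining points: n·A_4 = 22271438, n·A_5 = 22400294, n·A_6 = 22400294.
Since n·A_4 = 22271438 ≠ 22400294, A_4 is off the plane and the points are not all coplanar.

No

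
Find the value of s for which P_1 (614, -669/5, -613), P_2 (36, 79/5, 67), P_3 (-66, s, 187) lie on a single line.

211/5

Direction P_1P_2 = (-578, 748/5, 680). From the x-coordinate of P_3, the parameter along the line is τ = (-66 − 614)/(-578) = 20/17.
Then s = (-669/5) + 20/17·(748/5) = 211/5.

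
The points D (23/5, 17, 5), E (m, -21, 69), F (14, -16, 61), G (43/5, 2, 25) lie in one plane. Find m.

Coplanarity ⇔ det[DE; DF; DG] = 0.
Expanding, this is linear in m: (180)m + (-2772) = 0.
So m = 77/5.

77/5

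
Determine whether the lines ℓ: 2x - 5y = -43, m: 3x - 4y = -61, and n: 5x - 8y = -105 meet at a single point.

No

Lines aᵢx + bᵢy = cᵢ with pairwise distinct directions are concurrent exactly when det[aᵢ bᵢ cᵢ] = 0.
Here the determinant is -14.
Nonzero, so no common point exists.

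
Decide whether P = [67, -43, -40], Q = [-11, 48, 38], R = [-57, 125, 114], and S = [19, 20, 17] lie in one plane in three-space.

The four points are coplanar iff the 3×3 determinant with rows PQ, PR, PS is zero.
Rows: (-78, 91, 78), (-124, 168, 154), (-48, 63, 57).
Expanding along the first row: (-78)(-126) − (91)(324) + (78)(252) = 0.
Zero determinant ⇒ coplanar.

Yes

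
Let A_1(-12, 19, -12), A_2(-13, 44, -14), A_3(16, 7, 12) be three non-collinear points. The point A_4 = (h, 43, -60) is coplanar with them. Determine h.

Coplanarity requires A_1A_2 · (A_1A_3 × A_1A_4) = 0.
A_1A_2 = (-1, 25, -2), A_1A_3 = (28, -12, 24); the triple product is linear in h with coefficient 576 and constant term 39168.
Setting it to zero: h = -68.

-68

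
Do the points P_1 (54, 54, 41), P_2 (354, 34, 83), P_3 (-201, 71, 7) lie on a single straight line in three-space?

No

P_1P_2 = (300, -20, 42), P_1P_3 = (-255, 17, -34).
Comparing components 2 and 3: (-20)(-34) − (42)(17) = -34 ≠ 0, so P_1P_2 and P_1P_3 are not parallel and the points are not collinear.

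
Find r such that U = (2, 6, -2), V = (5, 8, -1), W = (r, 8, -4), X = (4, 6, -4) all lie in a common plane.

Normal to plane UVX: n = (-4, 8, -4); plane equation n·P = 48.
Requiring n·W = 48: (-4)r + (80) = 48.
So r = 8.

8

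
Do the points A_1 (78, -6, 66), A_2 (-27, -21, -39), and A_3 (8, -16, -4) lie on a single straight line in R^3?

A_1A_2 = (-105, -15, -105), A_1A_3 = (-70, -10, -70).
Each component of A_1A_3 is 2/3 times the corresponding component of A_1A_2, so A_1A_3 = 2/3·A_1A_2 and the points are collinear.

Yes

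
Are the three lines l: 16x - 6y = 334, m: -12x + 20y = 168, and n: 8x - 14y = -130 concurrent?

Yes

Intersecting l and m: solving the 2×2 system gives (x, y) = (31, 27).
Substitute into n: (8)(31) + (-14)(27) = -130.
This equals -130, so (31, 27) lies on all three lines and they are concurrent.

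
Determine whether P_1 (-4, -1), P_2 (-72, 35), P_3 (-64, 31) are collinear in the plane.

No

P_1P_2 = (-68, 36), P_1P_3 = (-60, 32).
If collinear, P_1P_3 would be a scalar multiple of P_1P_2. But (-68)·(32) ≠ (36)·(-60) (difference -16), so they are not parallel; the points are not collinear.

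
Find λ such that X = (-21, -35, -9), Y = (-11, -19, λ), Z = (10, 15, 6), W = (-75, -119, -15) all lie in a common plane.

-5

Normal to plane XZW: n = (960, -624, 96); plane equation n·P = 816.
Requiring n·Y = 816: (96)λ + (1296) = 816.
So λ = -5.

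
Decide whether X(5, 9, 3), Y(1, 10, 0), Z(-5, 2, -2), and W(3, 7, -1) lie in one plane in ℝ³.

No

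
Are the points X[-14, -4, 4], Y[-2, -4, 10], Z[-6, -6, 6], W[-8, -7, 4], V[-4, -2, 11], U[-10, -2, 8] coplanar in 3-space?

The plane through X, Y, Z has normal n = XY × XZ = (12, 24, -24) and equation n·P = -360.
Checking the remaining points: n·W = -360, n·V = -360, n·U = -360.
All equal -360, so all 6 points lie in one plane.

Yes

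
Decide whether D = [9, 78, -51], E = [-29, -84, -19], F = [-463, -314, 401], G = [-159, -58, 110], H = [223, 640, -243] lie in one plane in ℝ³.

Yes

The plane through D, E, F has normal n = DE × DF = (-60680, 2072, -61568) and equation n·P = 2755464.
Checking the remaining points: n·G = 2755464, n·H = 2755464.
All equal 2755464, so all 5 points lie in one plane.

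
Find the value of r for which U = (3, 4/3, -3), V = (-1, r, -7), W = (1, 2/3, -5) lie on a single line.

Direction UW = (-2, -2/3, -2). From the x-coordinate of V, the parameter along the line is τ = (-1 − 3)/(-2) = 2.
Then r = 4/3 + 2·(-2/3) = 0.

0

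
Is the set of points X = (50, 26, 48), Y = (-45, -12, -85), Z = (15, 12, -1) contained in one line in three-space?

Yes

XY = (-95, -38, -133), XZ = (-35, -14, -49).
XY × XZ = (0, 0, 0).
The cross product vanishes, so the three points are collinear.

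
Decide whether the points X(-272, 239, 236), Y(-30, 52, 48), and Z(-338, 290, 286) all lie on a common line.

No

XY = (242, -187, -188), XZ = (-66, 51, 50).
Comparing components 2 and 3: (-187)(50) − (-188)(51) = 238 ≠ 0, so XY and XZ are not parallel and the points are not collinear.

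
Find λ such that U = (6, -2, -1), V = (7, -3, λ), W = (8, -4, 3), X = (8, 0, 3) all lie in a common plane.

Coplanarity ⇔ det[UV; UW; UX] = 0.
Expanding, this is linear in λ: (8)λ + (-8) = 0.
So λ = 1.

1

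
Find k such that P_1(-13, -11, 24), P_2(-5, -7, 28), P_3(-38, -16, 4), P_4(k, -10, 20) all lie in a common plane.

-16

Normal to plane P_1P_2P_3: n = (-60, 60, 60); plane equation n·P = 1560.
Requiring n·P_4 = 1560: (-60)k + (600) = 1560.
So k = -16.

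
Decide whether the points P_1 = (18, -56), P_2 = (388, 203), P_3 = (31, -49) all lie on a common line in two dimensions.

P_1P_2 = (370, 259), P_1P_3 = (13, 7).
Twice the signed area of △P_1P_2P_3 is (370)(7) − (259)(13) = -777.
The area is nonzero, so the three points are not collinear.

No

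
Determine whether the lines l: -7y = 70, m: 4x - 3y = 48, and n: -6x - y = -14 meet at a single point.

No

Intersecting l and m: solving the 2×2 system gives (x, y) = (9/2, -10).
Substitute into n: (-6)(9/2) + (-1)(-10) = -17.
But n requires -14 ≠ -17, so the three lines have no common point.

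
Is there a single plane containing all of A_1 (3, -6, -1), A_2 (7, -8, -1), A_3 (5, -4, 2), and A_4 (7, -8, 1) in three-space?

No

A normal to the plane through A_1, A_2, A_3 is n = A_1A_2 × A_1A_3 = (-6, -12, 12).
The plane has equation n·P = 42. For A_4: n·A_4 = 66.
66 ≠ 42, so A_4 is off the plane.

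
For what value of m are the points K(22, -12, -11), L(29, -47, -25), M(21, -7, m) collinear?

-9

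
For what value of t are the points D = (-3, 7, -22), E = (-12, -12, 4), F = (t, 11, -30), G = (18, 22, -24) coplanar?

-3

Coplanarity ⇔ det[DE; DF; DG] = 0.
Expanding, this is linear in t: (352)t + (1056) = 0.
So t = -3.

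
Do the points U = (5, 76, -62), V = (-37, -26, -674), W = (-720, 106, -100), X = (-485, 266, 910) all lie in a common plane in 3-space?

The four points are coplanar iff the 3×3 determinant with rows UV, UW, UX is zero.
Rows: (-42, -102, -612), (-725, 30, -38), (-490, 190, 972).
Expanding along the first row: (-42)(36380) − (-102)(-723320) + (-612)(-123050) = 0.
Zero determinant ⇒ coplanar.

Yes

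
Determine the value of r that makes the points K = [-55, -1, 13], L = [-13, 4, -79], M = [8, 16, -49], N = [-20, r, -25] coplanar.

8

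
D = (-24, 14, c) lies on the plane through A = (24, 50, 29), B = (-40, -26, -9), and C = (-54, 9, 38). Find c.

The plane through A, B, C has equation −2242x + 3540y − 3304z = 27376.
Substituting D: (-3304)c + (103368) = 27376, so c = 23.

23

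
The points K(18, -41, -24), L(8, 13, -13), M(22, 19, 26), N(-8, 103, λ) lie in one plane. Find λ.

7

Coplanarity ⇔ det[KL; KM; KN] = 0.
Expanding, this is linear in λ: (-816)λ + (5712) = 0.
So λ = 7.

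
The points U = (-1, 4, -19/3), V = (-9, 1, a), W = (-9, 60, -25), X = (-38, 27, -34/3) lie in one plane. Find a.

-14/3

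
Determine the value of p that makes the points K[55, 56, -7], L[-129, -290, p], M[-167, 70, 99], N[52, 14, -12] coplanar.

Normal to plane KMN: n = (4382, -1428, 9366); plane equation n·P = 95480.
Requiring n·L = 95480: (9366)p + (-151158) = 95480.
So p = 79/3.

79/3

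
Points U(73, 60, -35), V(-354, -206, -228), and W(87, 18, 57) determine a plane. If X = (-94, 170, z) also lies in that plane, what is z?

Coplanarity requires UV · (UW × UX) = 0.
UV = (-427, -266, -193), UW = (14, -42, 92); the triple product is linear in z with coefficient 21658 and constant term 10222576.
Setting it to zero: z = -472.

-472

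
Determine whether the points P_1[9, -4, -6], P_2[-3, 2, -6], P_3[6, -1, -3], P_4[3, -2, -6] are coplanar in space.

No

The four points are coplanar iff the 3×3 determinant with rows P_1P_2, P_1P_3, P_1P_4 is zero.
Rows: (-12, 6, 0), (-3, 3, 3), (-6, 2, 0).
Expanding along the first row: (-12)(-6) − (6)(18) + (0)(12) = -36.
Nonzero ⇒ not coplanar.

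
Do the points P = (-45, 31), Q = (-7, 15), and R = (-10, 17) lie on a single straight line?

PQ = (38, -16), PR = (35, -14).
If collinear, PR would be a scalar multiple of PQ. But (38)·(-14) ≠ (-16)·(35) (difference 28), so they are not parallel; the points are not collinear.

No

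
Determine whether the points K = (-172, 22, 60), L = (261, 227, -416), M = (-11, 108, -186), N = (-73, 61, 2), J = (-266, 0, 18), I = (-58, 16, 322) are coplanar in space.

No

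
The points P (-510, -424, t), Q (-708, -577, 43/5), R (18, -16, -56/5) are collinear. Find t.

Collinearity requires PQ × PR = 0; each component is linear in t.
The x-component gives (561)t + (-8976/5) = 0, so t = 16/5.
The remaining components then also vanish.

16/5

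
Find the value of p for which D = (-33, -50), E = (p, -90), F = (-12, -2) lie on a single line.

-101/2

Collinearity: (E − D) must be parallel to (F − D) = (21, 48).
Cross-multiplying the components: (p − (-33))·(48) = (-40)·(21).
Solving gives p = -101/2.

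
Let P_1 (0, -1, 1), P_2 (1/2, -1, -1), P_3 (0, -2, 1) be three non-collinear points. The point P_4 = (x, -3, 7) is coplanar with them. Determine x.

The plane through P_1, P_2, P_3 has equation −2x − (1/2)z = -1/2.
Substituting P_4: (-2)x + (-7/2) = -1/2, so x = -3/2.

-3/2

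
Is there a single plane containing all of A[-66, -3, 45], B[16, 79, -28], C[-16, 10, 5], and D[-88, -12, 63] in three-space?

A normal to the plane through A, B, C is n = AB × AC = (-2331, -370, -3034).
The plane has equation n·P = 18426. For D: n·D = 18426.
Equal, so D lies in the plane and all four are coplanar.

Yes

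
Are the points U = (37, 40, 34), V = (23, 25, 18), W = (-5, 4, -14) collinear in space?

No

UV = (-14, -15, -16), UW = (-42, -36, -48).
UV × UW = (144, 0, -126).
The cross product is nonzero, so the points do not lie on one line.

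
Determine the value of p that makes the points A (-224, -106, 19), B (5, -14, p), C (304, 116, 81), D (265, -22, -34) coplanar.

42

Normal to plane ACD: n = (-16974, 58302, -64206); plane equation n·P = -3597750.
Requiring n·B = -3597750: (-64206)p + (-901098) = -3597750.
So p = 42.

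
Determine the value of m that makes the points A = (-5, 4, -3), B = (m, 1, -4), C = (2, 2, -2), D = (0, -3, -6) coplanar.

-2

The points are coplanar iff AB · (AC × AD) = 0.
Expanding, this is linear in m: (13)m + (26) = 0.
So m = -2.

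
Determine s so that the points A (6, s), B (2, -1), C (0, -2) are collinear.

Collinearity: (A − B) must be parallel to (C − B) = (-2, -1).
Cross-multiplying the components: (s − (-1))·(-2) = (4)·(-1).
Solving gives s = 1.

1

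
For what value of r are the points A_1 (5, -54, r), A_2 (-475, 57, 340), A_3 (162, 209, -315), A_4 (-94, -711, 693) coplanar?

The points are coplanar iff A_1A_2 · (A_1A_3 × A_1A_4) = 0.
Expanding, this is linear in r: (547128)r + (-22979376) = 0.
So r = 42.

42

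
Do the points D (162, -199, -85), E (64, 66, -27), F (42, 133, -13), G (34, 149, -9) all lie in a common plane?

With D as base: DE = (-98, 265, 58), DF = (-120, 332, 72), DG = (-128, 348, 76).
DF × DG = (176, -96, 736).
DE · (DF × DG) = 0.
The scalar triple product vanishes, so the four points are coplanar.

Yes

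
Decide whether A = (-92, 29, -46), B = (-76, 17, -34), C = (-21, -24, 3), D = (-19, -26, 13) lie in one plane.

With A as base: AB = (16, -12, 12), AC = (71, -53, 49), AD = (73, -55, 59).
AC × AD = (-432, -612, -36).
AB · (AC × AD) = 0.
The scalar triple product vanishes, so the four points are coplanar.

Yes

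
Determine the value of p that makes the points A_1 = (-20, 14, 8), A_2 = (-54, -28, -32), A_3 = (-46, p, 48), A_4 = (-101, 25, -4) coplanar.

76

Normal to plane A_1A_2A_4: n = (944, 2832, -3776); plane equation n·P = -9440.
Requiring n·A_3 = -9440: (2832)p + (-224672) = -9440.
So p = 76.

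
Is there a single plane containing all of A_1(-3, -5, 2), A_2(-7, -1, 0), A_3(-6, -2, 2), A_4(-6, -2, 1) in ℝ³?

Yes

With A_1 as base: A_1A_2 = (-4, 4, -2), A_1A_3 = (-3, 3, 0), A_1A_4 = (-3, 3, -1).
A_1A_3 × A_1A_4 = (-3, -3, 0).
A_1A_2 · (A_1A_3 × A_1A_4) = 0.
The scalar triple product vanishes, so the four points are coplanar.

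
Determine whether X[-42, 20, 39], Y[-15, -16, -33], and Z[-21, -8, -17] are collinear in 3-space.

Yes

XY = (27, -36, -72), XZ = (21, -28, -56).
XY × XZ = (0, 0, 0).
The cross product vanishes, so the three points are collinear.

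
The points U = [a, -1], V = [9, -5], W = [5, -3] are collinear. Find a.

1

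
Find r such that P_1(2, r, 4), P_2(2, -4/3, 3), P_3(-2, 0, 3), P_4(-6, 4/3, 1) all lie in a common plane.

-4/3

Coplanarity ⇔ det[P_1P_2; P_1P_3; P_1P_4] = 0.
Expanding, this is linear in r: (8)r + (32/3) = 0.
So r = -4/3.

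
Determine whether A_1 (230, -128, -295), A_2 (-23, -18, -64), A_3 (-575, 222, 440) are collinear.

Yes

A_1A_2 = (-253, 110, 231), A_1A_3 = (-805, 350, 735).
A_1A_2 × A_1A_3 = (0, 0, 0).
The cross product vanishes, so the three points are collinear.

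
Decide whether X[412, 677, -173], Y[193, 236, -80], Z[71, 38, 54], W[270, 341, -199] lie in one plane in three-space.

A normal to the plane through X, Y, Z is n = XY × XZ = (-40680, 18000, -10440).
The plane has equation n·P = -2768040. For W: n·W = -2768040.
Equal, so W lies in the plane and all four are coplanar.

Yes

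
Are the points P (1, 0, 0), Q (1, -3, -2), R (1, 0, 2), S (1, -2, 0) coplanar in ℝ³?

Yes

With P as base: PQ = (0, -3, -2), PR = (0, 0, 2), PS = (0, -2, 0).
PR × PS = (4, 0, 0).
PQ · (PR × PS) = 0.
The scalar triple product vanishes, so the four points are coplanar.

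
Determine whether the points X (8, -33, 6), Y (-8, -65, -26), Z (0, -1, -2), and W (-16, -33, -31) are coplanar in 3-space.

With X as base: XY = (-16, -32, -32), XZ = (-8, 32, -8), XW = (-24, 0, -37).
XZ × XW = (-1184, -104, 768).
XY · (XZ × XW) = -2304.
Since -2304 ≠ 0, the four points are not coplanar.

No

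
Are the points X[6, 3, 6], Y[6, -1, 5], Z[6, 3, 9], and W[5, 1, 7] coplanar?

A normal to the plane through X, Y, Z is n = XY × XZ = (-12, 0, 0).
The plane has equation n·P = -72. For W: n·W = -60.
-60 ≠ -72, so W is off the plane.

No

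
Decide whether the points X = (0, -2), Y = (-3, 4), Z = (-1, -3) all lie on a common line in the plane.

No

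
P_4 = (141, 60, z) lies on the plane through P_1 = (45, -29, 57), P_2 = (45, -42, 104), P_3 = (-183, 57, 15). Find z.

A normal to the plane is n = P_1P_2 × P_1P_3 = (-3496, -10716, -2964).
P_4 lies in the plane iff n · P_1P_4 = 0.
This gives (-2964)z + (-1120392) = 0, so z = -378.

-378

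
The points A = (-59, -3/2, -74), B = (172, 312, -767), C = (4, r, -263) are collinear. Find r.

84

Direction AB = (231, 627/2, -693). From the x-coordinate of C, the parameter along the line is τ = (4 − (-59))/231 = 3/11.
Then r = (-3/2) + 3/11·(627/2) = 84.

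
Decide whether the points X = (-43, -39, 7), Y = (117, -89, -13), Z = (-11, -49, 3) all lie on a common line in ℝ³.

XY = (160, -50, -20), XZ = (32, -10, -4).
XY × XZ = (0, 0, 0).
The cross product vanishes, so the three points are collinear.

Yes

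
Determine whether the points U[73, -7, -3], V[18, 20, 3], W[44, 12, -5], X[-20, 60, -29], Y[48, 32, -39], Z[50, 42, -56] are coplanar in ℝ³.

No

The plane through U, V, W has normal n = UV × UW = (-168, -284, -262) and equation n·P = -9490.
Checking the remaining points: n·X = -6082, n·Y = -6934, n·Z = -5656.
Since n·X = -6082 ≠ -9490, X is off the plane and the points are not all coplanar.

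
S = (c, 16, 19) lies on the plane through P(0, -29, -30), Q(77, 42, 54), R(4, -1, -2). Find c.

The plane through P, Q, R has equation −364x − 1820y + 1872z = -3380.
Substituting S: (-364)c + (6448) = -3380, so c = 27.

27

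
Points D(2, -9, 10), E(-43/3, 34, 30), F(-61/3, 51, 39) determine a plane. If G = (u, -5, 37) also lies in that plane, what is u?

Coplanarity requires DE · (DF × DG) = 0.
DE = (-49/3, 43, 20), DF = (-67/3, 60, 29); the triple product is linear in u with coefficient 47 and constant term -517.
Setting it to zero: u = 11.

11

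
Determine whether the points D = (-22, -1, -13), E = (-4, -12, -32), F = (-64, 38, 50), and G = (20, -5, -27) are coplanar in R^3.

A normal to the plane through D, E, F is n = DE × DF = (48, -336, 240).
The plane has equation n·P = -3840. For G: n·G = -3840.
Equal, so G lies in the plane and all four are coplanar.

Yes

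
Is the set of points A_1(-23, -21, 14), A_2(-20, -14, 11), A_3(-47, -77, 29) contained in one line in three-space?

A_1A_2 = (3, 7, -3), A_1A_3 = (-24, -56, 15).
Comparing components 2 and 3: (7)(15) − (-3)(-56) = -63 ≠ 0, so A_1A_2 and A_1A_3 are not parallel and the points are not collinear.

No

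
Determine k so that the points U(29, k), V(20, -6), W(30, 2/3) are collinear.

0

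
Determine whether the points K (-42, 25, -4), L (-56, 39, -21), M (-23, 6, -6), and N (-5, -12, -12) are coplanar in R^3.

A normal to the plane through K, L, M is n = KL × KM = (-351, -351, 0).
The plane has equation n·P = 5967. For N: n·N = 5967.
Equal, so N lies in the plane and all four are coplanar.

Yes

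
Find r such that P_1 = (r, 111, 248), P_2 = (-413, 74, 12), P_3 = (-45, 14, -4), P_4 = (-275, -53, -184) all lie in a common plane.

The points are coplanar iff P_1P_2 · (P_1P_3 × P_1P_4) = 0.
Expanding, this is linear in r: (-9728)r + (2470912) = 0.
So r = 254.

254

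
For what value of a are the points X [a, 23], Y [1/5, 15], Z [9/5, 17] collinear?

Collinearity: (X − Y) must be parallel to (Z − Y) = (8/5, 2).
Cross-multiplying the components: (a − 1/5)·(2) = (8)·(8/5).
Solving gives a = 33/5.

33/5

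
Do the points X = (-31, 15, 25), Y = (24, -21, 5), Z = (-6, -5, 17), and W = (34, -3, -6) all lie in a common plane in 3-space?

Yes

With X as base: XY = (55, -36, -20), XZ = (25, -20, -8), XW = (65, -18, -31).
XZ × XW = (476, 255, 850).
XY · (XZ × XW) = 0.
The scalar triple product vanishes, so the four points are coplanar.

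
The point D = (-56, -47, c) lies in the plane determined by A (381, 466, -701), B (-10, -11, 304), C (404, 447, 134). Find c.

40

A normal to the plane is n = AB × AC = (-379200, 349600, 18400).
D lies in the plane iff n · AD = 0.
This gives (18400)c + (-736000) = 0, so c = 40.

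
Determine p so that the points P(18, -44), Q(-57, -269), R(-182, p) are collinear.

The three points are collinear iff det[PQ; PR] = 0.
This determinant is linear in p: (-75)p + (-48300) = 0, so p = -644.

-644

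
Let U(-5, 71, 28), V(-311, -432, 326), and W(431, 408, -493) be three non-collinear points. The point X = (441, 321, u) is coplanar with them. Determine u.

-529

The plane through U, V, W has equation 161637x − 29498y + 116186z = 350665.
Substituting X: (116186)u + (61813059) = 350665, so u = -529.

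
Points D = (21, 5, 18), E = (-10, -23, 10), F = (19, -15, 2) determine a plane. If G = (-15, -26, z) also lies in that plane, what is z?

The plane through D, E, F has equation 288x − 480y + 564z = 13800.
Substituting G: (564)z + (8160) = 13800, so z = 10.

10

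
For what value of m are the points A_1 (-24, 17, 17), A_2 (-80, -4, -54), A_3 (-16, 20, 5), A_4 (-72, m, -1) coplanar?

Normal to plane A_1A_2A_3: n = (465, -1240, 0); plane equation n·P = -32240.
Requiring n·A_4 = -32240: (-1240)m + (-33480) = -32240.
So m = -1.

-1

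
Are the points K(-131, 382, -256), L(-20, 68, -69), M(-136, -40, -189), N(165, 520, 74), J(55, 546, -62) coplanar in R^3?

Yes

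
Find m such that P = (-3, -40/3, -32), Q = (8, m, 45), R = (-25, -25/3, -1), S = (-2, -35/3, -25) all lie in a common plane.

Normal to plane PRS: n = (-50/3, 185, -125/3); plane equation n·X = -3250/3.
Requiring n·Q = -3250/3: (185)m + (-6025/3) = -3250/3.
So m = 5.

5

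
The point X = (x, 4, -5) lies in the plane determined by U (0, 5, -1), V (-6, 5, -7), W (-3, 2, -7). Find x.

-3

Coplanarity requires UV · (UW × UX) = 0.
UV = (-6, 0, -6), UW = (-3, -3, -6); the triple product is linear in x with coefficient -18 and constant term -54.
Setting it to zero: x = -3.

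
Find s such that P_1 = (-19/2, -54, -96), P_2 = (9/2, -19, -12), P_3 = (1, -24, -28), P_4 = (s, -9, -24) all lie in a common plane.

-5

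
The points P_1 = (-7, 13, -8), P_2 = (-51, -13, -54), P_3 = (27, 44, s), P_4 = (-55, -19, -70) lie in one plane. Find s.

63

The points are coplanar iff P_1P_2 · (P_1P_3 × P_1P_4) = 0.
Expanding, this is linear in s: (-160)s + (10080) = 0.
So s = 63.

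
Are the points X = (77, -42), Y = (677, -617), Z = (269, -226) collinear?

Yes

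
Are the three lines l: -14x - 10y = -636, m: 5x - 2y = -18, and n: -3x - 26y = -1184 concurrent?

No

Intersecting l and m: solving the 2×2 system gives (x, y) = (14, 44).
Substitute into n: (-3)(14) + (-26)(44) = -1186.
But n requires -1184 ≠ -1186, so the three lines have no common point.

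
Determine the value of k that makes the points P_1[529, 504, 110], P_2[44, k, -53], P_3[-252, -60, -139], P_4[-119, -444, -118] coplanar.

Normal to plane P_1P_3P_4: n = (-107460, -16716, 374916); plane equation n·P = -24030444.
Requiring n·P_2 = -24030444: (-16716)k + (-24598788) = -24030444.
So k = -34.

-34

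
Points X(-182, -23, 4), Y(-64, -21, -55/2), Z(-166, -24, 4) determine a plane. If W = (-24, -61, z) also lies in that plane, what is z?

Coplanarity requires XY · (XZ × XW) = 0.
XY = (118, 2, -63/2), XZ = (16, -1, 0); the triple product is linear in z with coefficient -150 and constant term 14775.
Setting it to zero: z = 197/2.

197/2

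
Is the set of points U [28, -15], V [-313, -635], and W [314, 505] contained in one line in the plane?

Yes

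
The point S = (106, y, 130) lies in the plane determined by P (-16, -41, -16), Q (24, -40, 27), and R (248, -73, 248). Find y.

-9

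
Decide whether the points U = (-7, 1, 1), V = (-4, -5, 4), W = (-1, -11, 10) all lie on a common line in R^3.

No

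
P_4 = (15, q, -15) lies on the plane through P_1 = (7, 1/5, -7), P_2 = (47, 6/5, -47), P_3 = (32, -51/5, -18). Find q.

Coplanarity requires P_1P_2 · (P_1P_3 × P_1P_4) = 0.
P_1P_2 = (40, 1, -40), P_1P_3 = (25, -52/5, -11); the triple product is linear in q with coefficient -560 and constant term 224.
Setting it to zero: q = 2/5.

2/5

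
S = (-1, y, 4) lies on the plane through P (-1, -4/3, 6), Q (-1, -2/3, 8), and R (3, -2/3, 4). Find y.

-2

The plane through P, Q, R has equation −(8/3)x + 8y − (8/3)z = -24.
Substituting S: (8)y + (-8) = -24, so y = -2.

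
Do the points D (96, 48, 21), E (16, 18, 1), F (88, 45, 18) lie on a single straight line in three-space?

DE = (-80, -30, -20), DF = (-8, -3, -3).
DE × DF = (30, -80, 0).
The cross product is nonzero, so the points do not lie on one line.

No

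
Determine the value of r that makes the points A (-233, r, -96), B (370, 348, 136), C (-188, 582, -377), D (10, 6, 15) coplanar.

-156

Coplanarity ⇔ det[AB; AC; AD] = 0.
Expanding, this is linear in r: (-117162)r + (-18277272) = 0.
So r = -156.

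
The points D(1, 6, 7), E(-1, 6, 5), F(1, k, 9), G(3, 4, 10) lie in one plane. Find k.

Normal to plane DEG: n = (-4, 2, 4); plane equation n·P = 36.
Requiring n·F = 36: (2)k + (32) = 36.
So k = 2.

2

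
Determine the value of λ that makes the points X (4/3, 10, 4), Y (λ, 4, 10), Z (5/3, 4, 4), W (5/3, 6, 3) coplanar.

Normal to plane XZW: n = (6, 1/3, 2/3); plane equation n·P = 14.
Requiring n·Y = 14: (6)λ + (8) = 14.
So λ = 1.

1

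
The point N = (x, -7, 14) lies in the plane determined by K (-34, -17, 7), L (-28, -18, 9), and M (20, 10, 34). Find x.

The plane through K, L, M has equation −81x − 54y + 216z = 5184.
Substituting N: (-81)x + (3402) = 5184, so x = -22.

-22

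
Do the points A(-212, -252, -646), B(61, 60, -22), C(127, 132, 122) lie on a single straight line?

No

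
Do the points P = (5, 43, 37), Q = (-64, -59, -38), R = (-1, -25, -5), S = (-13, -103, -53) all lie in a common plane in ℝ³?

No

With P as base: PQ = (-69, -102, -75), PR = (-6, -68, -42), PS = (-18, -146, -90).
PR × PS = (-12, 216, -348).
PQ · (PR × PS) = 4896.
Since 4896 ≠ 0, the four points are not coplanar.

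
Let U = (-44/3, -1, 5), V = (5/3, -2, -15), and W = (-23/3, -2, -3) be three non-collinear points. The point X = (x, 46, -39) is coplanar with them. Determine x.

The plane through U, V, W has equation −12x − (28/3)y − (28/3)z = 416/3.
Substituting X: (-12)x + (-196/3) = 416/3, so x = -17.

-17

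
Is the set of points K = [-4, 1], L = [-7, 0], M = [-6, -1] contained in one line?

No

KL = (-3, -1), KM = (-2, -2).
det[KL; KM] = (-3)(-2) − (-1)(-2) = 4.
The determinant is nonzero, so they are not collinear.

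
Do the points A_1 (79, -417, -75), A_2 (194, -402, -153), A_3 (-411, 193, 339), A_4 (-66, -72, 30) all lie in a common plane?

No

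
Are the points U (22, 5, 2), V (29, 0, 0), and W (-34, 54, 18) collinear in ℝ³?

No

UV = (7, -5, -2), UW = (-56, 49, 16).
UV × UW = (18, 0, 63).
The cross product is nonzero, so the points do not lie on one line.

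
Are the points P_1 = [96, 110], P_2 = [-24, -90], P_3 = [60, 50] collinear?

Yes

P_1P_2 = (-120, -200), P_1P_3 = (-36, -60).
Checking proportionality: P_1P_3 = 3/10·P_1P_2, so the vectors are parallel and the points are collinear.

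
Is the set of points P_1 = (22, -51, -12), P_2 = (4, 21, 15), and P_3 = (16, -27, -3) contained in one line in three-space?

Yes

P_1P_2 = (-18, 72, 27), P_1P_3 = (-6, 24, 9).
P_1P_2 × P_1P_3 = (0, 0, 0).
The cross product vanishes, so the three points are collinear.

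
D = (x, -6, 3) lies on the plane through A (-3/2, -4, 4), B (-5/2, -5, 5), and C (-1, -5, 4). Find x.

1

Coplanarity requires AB · (AC × AD) = 0.
AB = (-1, -1, 1), AC = (1/2, -1, 0); the triple product is linear in x with coefficient 1 and constant term -1.
Setting it to zero: x = 1.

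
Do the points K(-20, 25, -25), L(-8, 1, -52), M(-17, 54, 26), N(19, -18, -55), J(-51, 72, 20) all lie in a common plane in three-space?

Yes

The plane through K, L, M has normal n = KL × KM = (-441, -693, 420) and equation n·P = -19005.
Checking the remaining points: n·N = -19005, n·J = -19005.
All equal -19005, so all 5 points lie in one plane.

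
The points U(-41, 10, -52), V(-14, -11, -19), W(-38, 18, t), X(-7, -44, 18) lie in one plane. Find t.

-59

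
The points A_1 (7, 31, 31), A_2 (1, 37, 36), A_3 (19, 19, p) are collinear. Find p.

Direction A_1A_2 = (-6, 6, 5). From the x-coordinate of A_3, the parameter along the line is τ = (19 − 7)/(-6) = -2.
Then p = 31 + (-2)·(5) = 21.

21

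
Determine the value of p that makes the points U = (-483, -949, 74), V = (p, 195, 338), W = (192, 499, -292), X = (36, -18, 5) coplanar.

Normal to plane UWX: n = (240834, -143379, -123087); plane equation n·P = 10635411.
Requiring n·V = 10635411: (240834)p + (-69562311) = 10635411.
So p = 333.

333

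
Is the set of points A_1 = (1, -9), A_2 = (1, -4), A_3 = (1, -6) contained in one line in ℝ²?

A_1A_2 = (0, 5), A_1A_3 = (0, 3).
det[A_1A_2; A_1A_3] = (0)(3) − (5)(0) = 0.
The determinant is zero, so the points are collinear.

Yes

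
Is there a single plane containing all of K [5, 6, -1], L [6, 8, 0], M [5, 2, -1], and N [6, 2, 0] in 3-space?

Yes

With K as base: KL = (1, 2, 1), KM = (0, -4, 0), KN = (1, -4, 1).
KM × KN = (-4, 0, 4).
KL · (KM × KN) = 0.
The scalar triple product vanishes, so the four points are coplanar.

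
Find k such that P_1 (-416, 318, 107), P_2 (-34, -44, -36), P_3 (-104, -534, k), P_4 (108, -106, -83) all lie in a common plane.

-57

The points are coplanar iff P_1P_2 · (P_1P_3 × P_1P_4) = 0.
Expanding, this is linear in k: (-27720)k + (-1580040) = 0.
So k = -57.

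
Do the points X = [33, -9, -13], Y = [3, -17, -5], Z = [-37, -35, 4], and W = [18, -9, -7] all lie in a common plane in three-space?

No

With X as base: XY = (-30, -8, 8), XZ = (-70, -26, 17), XW = (-15, 0, 6).
XZ × XW = (-156, 165, -390).
XY · (XZ × XW) = 240.
Since 240 ≠ 0, the four points are not coplanar.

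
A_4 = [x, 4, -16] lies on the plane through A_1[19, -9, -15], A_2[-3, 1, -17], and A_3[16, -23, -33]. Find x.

A normal to the plane is n = A_1A_2 × A_1A_3 = (-208, -390, 338).
A_4 lies in the plane iff n · A_1A_4 = 0.
This gives (-208)x + (-1456) = 0, so x = -7.

-7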